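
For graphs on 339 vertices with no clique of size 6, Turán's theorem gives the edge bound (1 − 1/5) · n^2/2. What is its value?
Turán density bound = (4/5) · 339^2/2 = 229842/5 ≈ 45968.4

Turán's theorem: ex(n, K_{r+1}) is achieved by the complete r-partite Turán graph T(n, r) with parts as balanced as possible, and is at most (1 − 1/r) · n^2/2. For r = 5, n = 339: the density bound is (4/5) · 114921/2 = 229842/5 ≈ 45968.4. The integer-valued extremum is e(T(339, 5)) = 45968, which is strictly less than the density bound 229842/5 since 5 ∤ 339 (the parts of T(339, 5) cannot all be equal).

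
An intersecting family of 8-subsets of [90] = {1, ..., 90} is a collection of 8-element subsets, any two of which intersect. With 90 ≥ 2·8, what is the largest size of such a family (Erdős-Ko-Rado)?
max |F| = C(89, 7) = 6890268572

Erdős-Ko-Rado (1961): when n ≥ 2k, max |F| = C(n−1, k−1). The bound is attained by the star {A : i ∈ A} for any fixed i ∈ [n]. Here C(90−1, 8−1) = C(89, 7) = 6890268572.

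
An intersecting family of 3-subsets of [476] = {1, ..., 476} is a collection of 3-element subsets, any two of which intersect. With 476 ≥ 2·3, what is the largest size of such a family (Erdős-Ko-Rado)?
max |F| = C(475, 2) = 112575

Erdős-Ko-Rado (1961): when n ≥ 2k, max |F| = C(n−1, k−1). The bound is attained by the star {A : i ∈ A} for any fixed i ∈ [n]. Here C(476−1, 3−1) = C(475, 2) = 112575.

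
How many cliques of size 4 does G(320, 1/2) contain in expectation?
E[# K_4] = C(320, 4) · (1/2)^C(4, 2) = 428761520 / 2^6 = 26797595/4 = 6699398.75

For each 4-subset S of vertices (there are C(320, 4) = 428761520 such S), let X_S = 1 if S induces a K_4 (all C(4, 2) = 6 edges present). Then P(X_S = 1) = (1/2)^6 = 1/64. By linearity of expectation, E[# K_4] = C(320, 4) · (1/2)^6 = 428761520 / 64 = 26797595/4 = 6699398.75.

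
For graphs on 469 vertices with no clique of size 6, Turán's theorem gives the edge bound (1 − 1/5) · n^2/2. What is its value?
Turán density bound = (4/5) · 469^2/2 = 439922/5 ≈ 87984.4

Turán's theorem: ex(n, K_{r+1}) is achieved by the complete r-partite Turán graph T(n, r) with parts as balanced as possible, and is at most (1 − 1/r) · n^2/2. For r = 5, n = 469: the density bound is (4/5) · 219961/2 = 439922/5 ≈ 87984.4. The integer-valued extremum is e(T(469, 5)) = 87984, which is strictly less than the density bound 439922/5 since 5 ∤ 469 (the parts of T(469, 5) cannot all be equal).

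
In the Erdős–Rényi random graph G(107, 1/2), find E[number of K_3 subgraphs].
E[# K_3] = C(107, 3) · (1/2)^C(3, 2) = 198485 / 2^3 = 24810.625

For each 3-subset S of vertices (there are C(107, 3) = 198485 such S), let X_S = 1 if S induces a K_3 (all C(3, 2) = 3 edges present). Then P(X_S = 1) = (1/2)^3 = 1/8. By linearity of expectation, E[# K_3] = C(107, 3) · (1/2)^3 = 198485 / 8 = 24810.625.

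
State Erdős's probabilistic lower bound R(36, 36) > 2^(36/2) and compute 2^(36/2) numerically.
2^(36/2) = 262144; so R(36, 36) > 262144

Colour each edge of K_n uniformly at random with red/blue. The expected number of monochromatic K_36 is C(n, 36) · 2 · 2^(−C(36,2)). If C(n, 36) · 2^(1 − C(36,2)) < 1, then with positive probability no monochromatic K_36 exists, so R(36, 36) > n. The standard estimate C(n, 36) ≤ n^36/36! shows this inequality holds whenever n ≤ 2^(36/2) (since 36! · 2^(C(36,2) − 1) > 2^(36^2/2) ≥ n^36). Hence R(36, 36) > 2^(36/2) = 262144.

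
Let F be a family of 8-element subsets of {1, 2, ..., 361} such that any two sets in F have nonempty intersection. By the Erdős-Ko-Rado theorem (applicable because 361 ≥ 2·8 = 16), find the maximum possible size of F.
max |F| = C(360, 7) = 146622043719720

The Erdős-Ko-Rado theorem states: for n ≥ 2k, an intersecting family of k-subsets of an n-element set has size at most C(n − 1, k − 1), with equality for 'star' families {A ⊆ [n] : |A| = k, i ∈ A} (fix an element i). For n = 361, k = 8: C(360, 7) = 146622043719720.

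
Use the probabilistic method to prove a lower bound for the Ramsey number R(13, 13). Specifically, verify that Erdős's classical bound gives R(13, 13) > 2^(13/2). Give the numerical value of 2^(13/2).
2^(13/2) = 90.5097; so R(13, 13) > 90.5097

Colour each edge of K_n uniformly at random with red/blue. The expected number of monochromatic K_13 is C(n, 13) · 2 · 2^(−C(13,2)). If C(n, 13) · 2^(1 − C(13,2)) < 1, then with positive probability no monochromatic K_13 exists, so R(13, 13) > n. The standard estimate C(n, 13) ≤ n^13/13! shows this inequality holds whenever n ≤ 2^(13/2) (since 13! · 2^(C(13,2) − 1) > 2^(13^2/2) ≥ n^13). Hence R(13, 13) > 2^(13/2) = 90.5097.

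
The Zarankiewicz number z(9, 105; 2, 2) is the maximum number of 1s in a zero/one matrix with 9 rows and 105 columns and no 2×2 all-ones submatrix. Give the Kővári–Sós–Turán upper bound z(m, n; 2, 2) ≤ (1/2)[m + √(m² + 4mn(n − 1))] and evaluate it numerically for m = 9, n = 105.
z(9, 105; 2, 2) ≤ (1/2)[9 + √(9² + 4·9·105·104)] = (1/2)[9 + √393201] = 318.0287

Kővári–Sós–Turán: let r_1, ..., r_9 be the row sums and z = Σ r_i the total number of 1s. Each pair of columns can share at most one row with both entries 1 (else a 2×2 all-ones block appears), so Σ_i C(r_i, 2) ≤ C(105, 2) = 5460. By convexity Σ_i C(r_i, 2) ≥ 9·C(z/9, 2) = z(z − 9)/(2·9), giving z² − 9z − 9·105·104 ≤ 0 and hence z ≤ (1/2)[9 + √(81 + 4·98280)] = (1/2)[9 + √393201] ≈ (1/2)(9 + 627.0574) = 318.0287.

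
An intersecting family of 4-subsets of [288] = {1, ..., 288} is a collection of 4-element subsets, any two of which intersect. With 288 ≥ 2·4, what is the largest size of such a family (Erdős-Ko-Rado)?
max |F| = C(287, 3) = 3898895

The Erdős-Ko-Rado theorem states: for n ≥ 2k, an intersecting family of k-subsets of an n-element set has size at most C(n − 1, k − 1), with equality for 'star' families {A ⊆ [n] : |A| = k, i ∈ A} (fix an element i). For n = 288, k = 4: C(287, 3) = 3898895.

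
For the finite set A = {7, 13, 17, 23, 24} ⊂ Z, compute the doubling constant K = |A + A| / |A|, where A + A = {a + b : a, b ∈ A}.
K = |A + A| / |A| = 14/5

Enumerate A + A = {a + b : a, b ∈ A}. With |A| = 5, there are |A|^2 = 25 ordered sum pairs; collecting distinct values, A + A = {14, 20, 24, 26, 30, 31, 34, 36, 37, 40, 41, 46, 47, 48}, so |A + A| = 14. Thus K = 14/5. For comparison, the minimum possible |A + A| over all 5-element sets is 2·5 − 1 = 9 (so min K = 9/5), attained only by arithmetic progressions.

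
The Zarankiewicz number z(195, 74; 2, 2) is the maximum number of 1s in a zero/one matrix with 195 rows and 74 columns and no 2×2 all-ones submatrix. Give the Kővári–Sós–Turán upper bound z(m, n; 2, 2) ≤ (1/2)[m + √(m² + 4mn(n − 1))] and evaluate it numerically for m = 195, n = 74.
z(195, 74; 2, 2) ≤ (1/2)[195 + √(195² + 4·195·74·73)] = (1/2)[195 + √4251585] = 1128.4686

Kővári–Sós–Turán: let r_1, ..., r_195 be the row sums and z = Σ r_i the total number of 1s. Each pair of columns can share at most one row with both entries 1 (else a 2×2 all-ones block appears), so Σ_i C(r_i, 2) ≤ C(74, 2) = 2701. By convexity Σ_i C(r_i, 2) ≥ 195·C(z/195, 2) = z(z − 195)/(2·195), giving z² − 195z − 195·74·73 ≤ 0 and hence z ≤ (1/2)[195 + √(38025 + 4·1053390)] = (1/2)[195 + √4251585] ≈ (1/2)(195 + 2061.9372) = 1128.4686.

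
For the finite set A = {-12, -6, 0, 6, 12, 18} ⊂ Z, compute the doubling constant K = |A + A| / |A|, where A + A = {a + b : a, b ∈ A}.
K = |A + A| / |A| = 11/6

Enumerate A + A = {a + b : a, b ∈ A}. With |A| = 6, there are |A|^2 = 36 ordered sum pairs; collecting distinct values, A + A = {-24, -18, -12, -6, 0, 6, 12, 18, 24, 30, 36}, so |A + A| = 11. Thus K = 11/6. Here |A + A| = 2|A| − 1 = 11, the minimum possible — so K = 11/6 is minimal, which holds iff A is an arithmetic progression.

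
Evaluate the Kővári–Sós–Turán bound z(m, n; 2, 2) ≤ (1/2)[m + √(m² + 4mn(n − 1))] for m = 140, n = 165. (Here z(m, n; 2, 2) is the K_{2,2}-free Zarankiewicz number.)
z(140, 165; 2, 2) ≤ (1/2)[140 + √(140² + 4·140·165·164)] = (1/2)[140 + √15173200] = 2017.6396

Kővári–Sós–Turán: let r_1, ..., r_140 be the row sums and z = Σ r_i the total number of 1s. Each pair of columns can share at most one row with both entries 1 (else a 2×2 all-ones block appears), so Σ_i C(r_i, 2) ≤ C(165, 2) = 13530. By convexity Σ_i C(r_i, 2) ≥ 140·C(z/140, 2) = z(z − 140)/(2·140), giving z² − 140z − 140·165·164 ≤ 0 and hence z ≤ (1/2)[140 + √(19600 + 4·3788400)] = (1/2)[140 + √15173200] ≈ (1/2)(140 + 3895.2792) = 2017.6396.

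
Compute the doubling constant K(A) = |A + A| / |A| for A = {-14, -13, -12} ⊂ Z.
K = |A + A| / |A| = 5/3

Enumerate A + A = {a + b : a, b ∈ A}. With |A| = 3, there are |A|^2 = 9 ordered sum pairs; collecting distinct values, A + A = {-28, -27, -26, -25, -24}, so |A + A| = 5. Thus K = 5/3. Here |A + A| = 2|A| − 1 = 5, the minimum possible — so K = 5/3 is minimal, which holds iff A is an arithmetic progression.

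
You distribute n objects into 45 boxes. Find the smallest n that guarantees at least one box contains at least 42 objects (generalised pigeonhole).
n = (42 − 1)·45 + 1 = 1846

By the generalised pigeonhole principle, to guarantee some box contains ≥ r objects we need more than (r − 1) · k objects total. Threshold: n = (r − 1) · k + 1. With r = 42 and k = 45: n = 41 · 45 + 1 = 1845 + 1 = 1846. For n = 1845 = 41 · 45, we can put exactly 41 objects in every box, avoiding 42 in any single one — so 1846 is tight.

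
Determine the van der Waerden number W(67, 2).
W(67, 2) = 67 + 1 = 68

A 2-term AP is any pair of integers, so a monochromatic 2-AP exists iff some colour is used at least twice. With 67 colours, the colouring i ↦ i on {1, ..., 67} uses each colour once, avoiding any monochromatic pair, so W(67, 2) > 67. For {1, ..., 68}, pigeonhole forces two integers of the same colour, which form a monochromatic 2-AP. Hence W(67, 2) = 68.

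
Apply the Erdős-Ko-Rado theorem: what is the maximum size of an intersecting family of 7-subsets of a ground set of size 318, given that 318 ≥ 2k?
max |F| = C(317, 6) = 1343856764796

Erdős-Ko-Rado (1961): when n ≥ 2k, max |F| = C(n−1, k−1). The bound is attained by the star {A : i ∈ A} for any fixed i ∈ [n]. Here C(318−1, 7−1) = C(317, 6) = 1343856764796.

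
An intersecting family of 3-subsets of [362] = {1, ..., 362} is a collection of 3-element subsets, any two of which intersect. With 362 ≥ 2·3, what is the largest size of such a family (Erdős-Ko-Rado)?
max |F| = C(361, 2) = 64980

Erdős-Ko-Rado (1961): when n ≥ 2k, max |F| = C(n−1, k−1). The bound is attained by the star {A : i ∈ A} for any fixed i ∈ [n]. Here C(362−1, 3−1) = C(361, 2) = 64980.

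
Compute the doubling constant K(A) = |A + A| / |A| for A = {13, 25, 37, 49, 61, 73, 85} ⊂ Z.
K = |A + A| / |A| = 13/7

Enumerate A + A = {a + b : a, b ∈ A}. With |A| = 7, there are |A|^2 = 49 ordered sum pairs; collecting distinct values, A + A = {26, 38, 50, 62, 74, 86, 98, 110, 122, 134, 146, 158, 170}, so |A + A| = 13. Thus K = 13/7. Here |A + A| = 2|A| − 1 = 13, the minimum possible — so K = 13/7 is minimal, which holds iff A is an arithmetic progression.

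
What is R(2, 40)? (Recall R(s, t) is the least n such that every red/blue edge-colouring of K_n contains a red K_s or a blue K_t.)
R(2, 40) = 40

R(2, k) = k for all k ≥ 2: in a 2-colouring of K_k, either some edge is red (a red K_2) or all edges are blue (a blue K_k). And K_{39} coloured all-blue has no blue K_40, so R(2, 40) > 39. Hence R(2, 40) = 40.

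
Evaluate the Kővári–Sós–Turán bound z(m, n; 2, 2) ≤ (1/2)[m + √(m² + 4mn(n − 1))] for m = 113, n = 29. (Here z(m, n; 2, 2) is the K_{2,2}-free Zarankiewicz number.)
z(113, 29; 2, 2) ≤ (1/2)[113 + √(113² + 4·113·29·28)] = (1/2)[113 + √379793] = 364.6367

Kővári–Sós–Turán: let r_1, ..., r_113 be the row sums and z = Σ r_i the total number of 1s. Each pair of columns can share at most one row with both entries 1 (else a 2×2 all-ones block appears), so Σ_i C(r_i, 2) ≤ C(29, 2) = 406. By convexity Σ_i C(r_i, 2) ≥ 113·C(z/113, 2) = z(z − 113)/(2·113), giving z² − 113z − 113·29·28 ≤ 0 and hence z ≤ (1/2)[113 + √(12769 + 4·91756)] = (1/2)[113 + √379793] ≈ (1/2)(113 + 616.2735) = 364.6367.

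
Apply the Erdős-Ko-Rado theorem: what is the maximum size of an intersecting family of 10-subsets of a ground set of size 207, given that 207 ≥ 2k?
max |F| = C(206, 9) = 1541984268762850

Erdős-Ko-Rado (1961): when n ≥ 2k, max |F| = C(n−1, k−1). The bound is attained by the star {A : i ∈ A} for any fixed i ∈ [n]. Here C(207−1, 10−1) = C(206, 9) = 1541984268762850.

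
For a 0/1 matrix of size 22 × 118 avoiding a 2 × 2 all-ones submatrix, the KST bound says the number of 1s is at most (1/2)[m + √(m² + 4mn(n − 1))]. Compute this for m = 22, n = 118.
z(22, 118; 2, 2) ≤ (1/2)[22 + √(22² + 4·22·118·117)] = (1/2)[22 + √1215412] = 562.2286

Kővári–Sós–Turán: let r_1, ..., r_22 be the row sums and z = Σ r_i the total number of 1s. Each pair of columns can share at most one row with both entries 1 (else a 2×2 all-ones block appears), so Σ_i C(r_i, 2) ≤ C(118, 2) = 6903. By convexity Σ_i C(r_i, 2) ≥ 22·C(z/22, 2) = z(z − 22)/(2·22), giving z² − 22z − 22·118·117 ≤ 0 and hence z ≤ (1/2)[22 + √(484 + 4·303732)] = (1/2)[22 + √1215412] ≈ (1/2)(22 + 1102.4573) = 562.2286.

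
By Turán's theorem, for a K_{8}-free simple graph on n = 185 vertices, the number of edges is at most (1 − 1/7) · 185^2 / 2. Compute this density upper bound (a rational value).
Turán density bound = (6/7) · 185^2/2 = 102675/7 ≈ 14667.8571

Turán's theorem: ex(n, K_{r+1}) is achieved by the complete r-partite Turán graph T(n, r) with parts as balanced as possible, and is at most (1 − 1/r) · n^2/2. For r = 7, n = 185: the density bound is (6/7) · 34225/2 = 102675/7 ≈ 14667.8571. The integer-valued extremum is e(T(185, 7)) = 14667, which is strictly less than the density bound 102675/7 since 7 ∤ 185 (the parts of T(185, 7) cannot all be equal).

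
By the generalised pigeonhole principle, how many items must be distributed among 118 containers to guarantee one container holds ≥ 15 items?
n = (15 − 1)·118 + 1 = 1653

By the generalised pigeonhole principle, to guarantee some box contains ≥ r objects we need more than (r − 1) · k objects total. Threshold: n = (r − 1) · k + 1. With r = 15 and k = 118: n = 14 · 118 + 1 = 1652 + 1 = 1653. For n = 1652 = 14 · 118, we can put exactly 14 objects in every box, avoiding 15 in any single one — so 1653 is tight.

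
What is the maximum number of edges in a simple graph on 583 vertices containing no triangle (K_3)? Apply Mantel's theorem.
ex(583, K_3) = ⌊583^2/4⌋ = 84972

Mantel (1907): a triangle-free graph on n vertices has at most ⌊n^2/4⌋ edges, with equality for the complete bipartite graph K_{⌊n/2⌋, ⌈n/2⌉}. For n = 583: ⌊583^2/4⌋ = ⌊339889/4⌋ = 84972. The extremal graph is K_{291, 292}, which has 291·292 = 84972 edges.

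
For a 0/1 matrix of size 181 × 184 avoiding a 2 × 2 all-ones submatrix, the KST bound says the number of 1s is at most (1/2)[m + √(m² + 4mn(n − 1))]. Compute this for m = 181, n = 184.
z(181, 184; 2, 2) ≤ (1/2)[181 + √(181² + 4·181·184·183)] = (1/2)[181 + √24411289] = 2560.8891

Kővári–Sós–Turán: let r_1, ..., r_181 be the row sums and z = Σ r_i the total number of 1s. Each pair of columns can share at most one row with both entries 1 (else a 2×2 all-ones block appears), so Σ_i C(r_i, 2) ≤ C(184, 2) = 16836. By convexity Σ_i C(r_i, 2) ≥ 181·C(z/181, 2) = z(z − 181)/(2·181), giving z² − 181z − 181·184·183 ≤ 0 and hence z ≤ (1/2)[181 + √(32761 + 4·6094632)] = (1/2)[181 + √24411289] ≈ (1/2)(181 + 4940.7782) = 2560.8891.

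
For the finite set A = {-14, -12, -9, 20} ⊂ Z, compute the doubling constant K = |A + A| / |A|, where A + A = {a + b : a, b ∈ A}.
K = |A + A| / |A| = 10/4 = 5/2

Enumerate A + A = {a + b : a, b ∈ A}. With |A| = 4, there are |A|^2 = 16 ordered sum pairs; collecting distinct values, A + A = {-28, -26, -24, -23, -21, -18, 6, 8, 11, 40}, so |A + A| = 10. Thus K = 10/4 = 5/2. For comparison, the minimum possible |A + A| over all 4-element sets is 2·4 − 1 = 7 (so min K = 7/4), attained only by arithmetic progressions.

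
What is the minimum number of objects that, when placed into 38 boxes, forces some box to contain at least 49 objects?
n = (49 − 1)·38 + 1 = 1825

By the generalised pigeonhole principle, to guarantee some box contains ≥ r objects we need more than (r − 1) · k objects total. Threshold: n = (r − 1) · k + 1. With r = 49 and k = 38: n = 48 · 38 + 1 = 1824 + 1 = 1825. For n = 1824 = 48 · 38, we can put exactly 48 objects in every box, avoiding 49 in any single one — so 1825 is tight.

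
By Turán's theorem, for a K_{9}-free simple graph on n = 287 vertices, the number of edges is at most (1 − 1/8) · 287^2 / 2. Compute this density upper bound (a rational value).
Turán density bound = (7/8) · 287^2/2 = 576583/16 ≈ 36036.4375

Turán's theorem: ex(n, K_{r+1}) is achieved by the complete r-partite Turán graph T(n, r) with parts as balanced as possible, and is at most (1 − 1/r) · n^2/2. For r = 8, n = 287: the density bound is (7/8) · 82369/2 = 576583/16 ≈ 36036.4375. The integer-valued extremum is e(T(287, 8)) = 36036, which is strictly less than the density bound 576583/16 since 8 ∤ 287 (the parts of T(287, 8) cannot all be equal).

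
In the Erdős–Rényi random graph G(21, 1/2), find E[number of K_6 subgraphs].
E[# K_6] = C(21, 6) · (1/2)^C(6, 2) = 54264 / 2^15 = 6783/4096 ≈ 1.656006

For each 6-subset S of vertices (there are C(21, 6) = 54264 such S), let X_S = 1 if S induces a K_6 (all C(6, 2) = 15 edges present). Then P(X_S = 1) = (1/2)^15 = 1/32768. By linearity of expectation, E[# K_6] = C(21, 6) · (1/2)^15 = 54264 / 32768 = 6783/4096 ≈ 1.656006.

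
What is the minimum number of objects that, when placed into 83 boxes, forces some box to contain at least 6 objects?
n = (6 − 1)·83 + 1 = 416

By the generalised pigeonhole principle, to guarantee some box contains ≥ r objects we need more than (r − 1) · k objects total. Threshold: n = (r − 1) · k + 1. With r = 6 and k = 83: n = 5 · 83 + 1 = 415 + 1 = 416. For n = 415 = 5 · 83, we can put exactly 5 objects in every box, avoiding 6 in any single one — so 416 is tight.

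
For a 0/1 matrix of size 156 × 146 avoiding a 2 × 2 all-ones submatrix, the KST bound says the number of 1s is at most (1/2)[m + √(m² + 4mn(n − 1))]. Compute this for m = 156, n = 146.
z(156, 146; 2, 2) ≤ (1/2)[156 + √(156² + 4·156·146·145)] = (1/2)[156 + √13234416] = 1896.9568

Kővári–Sós–Turán: let r_1, ..., r_156 be the row sums and z = Σ r_i the total number of 1s. Each pair of columns can share at most one row with both entries 1 (else a 2×2 all-ones block appears), so Σ_i C(r_i, 2) ≤ C(146, 2) = 10585. By convexity Σ_i C(r_i, 2) ≥ 156·C(z/156, 2) = z(z − 156)/(2·156), giving z² − 156z − 156·146·145 ≤ 0 and hence z ≤ (1/2)[156 + √(24336 + 4·3302520)] = (1/2)[156 + √13234416] ≈ (1/2)(156 + 3637.9137) = 1896.9568.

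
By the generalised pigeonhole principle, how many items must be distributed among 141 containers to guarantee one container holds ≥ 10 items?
n = (10 − 1)·141 + 1 = 1270

By the generalised pigeonhole principle, to guarantee some box contains ≥ r objects we need more than (r − 1) · k objects total. Threshold: n = (r − 1) · k + 1. With r = 10 and k = 141: n = 9 · 141 + 1 = 1269 + 1 = 1270. For n = 1269 = 9 · 141, we can put exactly 9 objects in every box, avoiding 10 in any single one — so 1270 is tight.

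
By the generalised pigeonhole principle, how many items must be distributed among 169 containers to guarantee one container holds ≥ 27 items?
n = (27 − 1)·169 + 1 = 4395

By the generalised pigeonhole principle, to guarantee some box contains ≥ r objects we need more than (r − 1) · k objects total. Threshold: n = (r − 1) · k + 1. With r = 27 and k = 169: n = 26 · 169 + 1 = 4394 + 1 = 4395. For n = 4394 = 26 · 169, we can put exactly 26 objects in every box, avoiding 27 in any single one — so 4395 is tight.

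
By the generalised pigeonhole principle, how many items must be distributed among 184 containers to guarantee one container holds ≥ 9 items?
n = (9 − 1)·184 + 1 = 1473

By the generalised pigeonhole principle, to guarantee some box contains ≥ r objects we need more than (r − 1) · k objects total. Threshold: n = (r − 1) · k + 1. With r = 9 and k = 184: n = 8 · 184 + 1 = 1472 + 1 = 1473. For n = 1472 = 8 · 184, we can put exactly 8 objects in every box, avoiding 9 in any single one — so 1473 is tight.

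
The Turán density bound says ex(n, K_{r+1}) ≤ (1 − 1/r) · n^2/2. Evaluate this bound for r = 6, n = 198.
Turán density bound = (5/6) · 198^2/2 = 16335

Turán's theorem: ex(n, K_{r+1}) is achieved by the complete r-partite Turán graph T(n, r) with parts as balanced as possible, and is at most (1 − 1/r) · n^2/2. For r = 6, n = 198: the density bound is (5/6) · 39204/2 = 16335. Since 6 ∣ 198, the Turán graph T(198, 6) has parts of equal size 33, and its edge count e(T(198, 6)) = 16335 attains the density bound exactly.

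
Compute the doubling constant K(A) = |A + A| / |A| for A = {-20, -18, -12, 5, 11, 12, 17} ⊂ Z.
K = |A + A| / |A| = 25/7

Enumerate A + A = {a + b : a, b ∈ A}. With |A| = 7, there are |A|^2 = 49 ordered sum pairs; collecting distinct values, A + A = {-40, -38, -36, -32, -30, -24, -15, -13, -9, -8, -7, -6, -3, -1, 0, 5, 10, 16, 17, 22, 23, 24, 28, 29, 34}, so |A + A| = 25. Thus K = 25/7. For comparison, the minimum possible |A + A| over all 7-element sets is 2·7 − 1 = 13 (so min K = 13/7), attained only by arithmetic progressions.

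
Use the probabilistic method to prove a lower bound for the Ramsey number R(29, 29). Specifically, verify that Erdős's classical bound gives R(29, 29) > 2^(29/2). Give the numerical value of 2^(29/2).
2^(29/2) = 23170.475; so R(29, 29) > 23170.475

Colour each edge of K_n uniformly at random with red/blue. The expected number of monochromatic K_29 is C(n, 29) · 2 · 2^(−C(29,2)). If C(n, 29) · 2^(1 − C(29,2)) < 1, then with positive probability no monochromatic K_29 exists, so R(29, 29) > n. The standard estimate C(n, 29) ≤ n^29/29! shows this inequality holds whenever n ≤ 2^(29/2) (since 29! · 2^(C(29,2) − 1) > 2^(29^2/2) ≥ n^29). Hence R(29, 29) > 2^(29/2) = 23170.475.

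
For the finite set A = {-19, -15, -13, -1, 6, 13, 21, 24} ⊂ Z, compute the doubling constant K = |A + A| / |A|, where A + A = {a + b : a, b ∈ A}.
K = |A + A| / |A| = 33/8

Enumerate A + A = {a + b : a, b ∈ A}. With |A| = 8, there are |A|^2 = 64 ordered sum pairs; collecting distinct values, A + A = {-38, -34, -32, -30, -28, -26, -20, -16, -14, -13, -9, -7, -6, -2, 0, 2, 5, 6, 8, 9, 11, 12, 19, 20, 23, 26, 27, 30, 34, 37, 42, 45, 48}, so |A + A| = 33. Thus K = 33/8. For comparison, the minimum possible |A + A| over all 8-element sets is 2·8 − 1 = 15 (so min K = 15/8), attained only by arithmetic progressions.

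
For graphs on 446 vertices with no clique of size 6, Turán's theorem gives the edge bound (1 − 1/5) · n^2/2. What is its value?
Turán density bound = (4/5) · 446^2/2 = 397832/5 ≈ 79566.4

Turán's theorem: ex(n, K_{r+1}) is achieved by the complete r-partite Turán graph T(n, r) with parts as balanced as possible, and is at most (1 − 1/r) · n^2/2. For r = 5, n = 446: the density bound is (4/5) · 198916/2 = 397832/5 ≈ 79566.4. The integer-valued extremum is e(T(446, 5)) = 79566, which is strictly less than the density bound 397832/5 since 5 ∤ 446 (the parts of T(446, 5) cannot all be equal).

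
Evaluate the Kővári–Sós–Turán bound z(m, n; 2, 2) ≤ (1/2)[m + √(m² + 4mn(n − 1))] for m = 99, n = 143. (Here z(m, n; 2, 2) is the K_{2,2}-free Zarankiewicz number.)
z(99, 143; 2, 2) ≤ (1/2)[99 + √(99² + 4·99·143·142)] = (1/2)[99 + √8050977] = 1468.2122

Kővári–Sós–Turán: let r_1, ..., r_99 be the row sums and z = Σ r_i the total number of 1s. Each pair of columns can share at most one row with both entries 1 (else a 2×2 all-ones block appears), so Σ_i C(r_i, 2) ≤ C(143, 2) = 10153. By convexity Σ_i C(r_i, 2) ≥ 99·C(z/99, 2) = z(z − 99)/(2·99), giving z² − 99z − 99·143·142 ≤ 0 and hence z ≤ (1/2)[99 + √(9801 + 4·2010294)] = (1/2)[99 + √8050977] ≈ (1/2)(99 + 2837.4244) = 1468.2122.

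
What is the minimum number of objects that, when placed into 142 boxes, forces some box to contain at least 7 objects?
n = (7 − 1)·142 + 1 = 853

By the generalised pigeonhole principle, to guarantee some box contains ≥ r objects we need more than (r − 1) · k objects total. Threshold: n = (r − 1) · k + 1. With r = 7 and k = 142: n = 6 · 142 + 1 = 852 + 1 = 853. For n = 852 = 6 · 142, we can put exactly 6 objects in every box, avoiding 7 in any single one — so 853 is tight.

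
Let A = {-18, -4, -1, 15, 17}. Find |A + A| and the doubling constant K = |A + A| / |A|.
K = |A + A| / |A| = 15/5 = 3

Enumerate A + A = {a + b : a, b ∈ A}. With |A| = 5, there are |A|^2 = 25 ordered sum pairs; collecting distinct values, A + A = {-36, -22, -19, -8, -5, -3, -2, -1, 11, 13, 14, 16, 30, 32, 34}, so |A + A| = 15. Thus K = 15/5 = 3. For comparison, the minimum possible |A + A| over all 5-element sets is 2·5 − 1 = 9 (so min K = 9/5), attained only by arithmetic progressions.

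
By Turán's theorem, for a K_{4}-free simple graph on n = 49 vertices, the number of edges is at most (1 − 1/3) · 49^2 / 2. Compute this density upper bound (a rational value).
Turán density bound = (2/3) · 49^2/2 = 2401/3 ≈ 800.3333

Turán's theorem: ex(n, K_{r+1}) is achieved by the complete r-partite Turán graph T(n, r) with parts as balanced as possible, and is at most (1 − 1/r) · n^2/2. For r = 3, n = 49: the density bound is (2/3) · 2401/2 = 2401/3 ≈ 800.3333. The integer-valued extremum is e(T(49, 3)) = 800, which is strictly less than the density bound 2401/3 since 3 ∤ 49 (the parts of T(49, 3) cannot all be equal).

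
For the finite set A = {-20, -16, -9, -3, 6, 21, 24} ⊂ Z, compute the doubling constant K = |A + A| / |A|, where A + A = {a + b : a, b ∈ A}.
K = |A + A| / |A| = 27/7

Enumerate A + A = {a + b : a, b ∈ A}. With |A| = 7, there are |A|^2 = 49 ordered sum pairs; collecting distinct values, A + A = {-40, -36, -32, -29, -25, -23, -19, -18, -14, -12, -10, -6, -3, 1, 3, 4, 5, 8, 12, 15, 18, 21, 27, 30, 42, 45, 48}, so |A + A| = 27. Thus K = 27/7. For comparison, the minimum possible |A + A| over all 7-element sets is 2·7 − 1 = 13 (so min K = 13/7), attained only by arithmetic progressions.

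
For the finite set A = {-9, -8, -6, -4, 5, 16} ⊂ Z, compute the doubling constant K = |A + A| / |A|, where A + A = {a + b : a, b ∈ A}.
K = |A + A| / |A| = 19/6

Enumerate A + A = {a + b : a, b ∈ A}. With |A| = 6, there are |A|^2 = 36 ordered sum pairs; collecting distinct values, A + A = {-18, -17, -16, -15, -14, -13, -12, -10, -8, -4, -3, -1, 1, 7, 8, 10, 12, 21, 32}, so |A + A| = 19. Thus K = 19/6. For comparison, the minimum possible |A + A| over all 6-element sets is 2·6 − 1 = 11 (so min K = 11/6), attained only by arithmetic progressions.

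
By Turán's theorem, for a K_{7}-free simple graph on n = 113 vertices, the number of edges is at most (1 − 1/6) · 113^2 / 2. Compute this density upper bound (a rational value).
Turán density bound = (5/6) · 113^2/2 = 63845/12 ≈ 5320.4167

Turán's theorem: ex(n, K_{r+1}) is achieved by the complete r-partite Turán graph T(n, r) with parts as balanced as possible, and is at most (1 − 1/r) · n^2/2. For r = 6, n = 113: the density bound is (5/6) · 12769/2 = 63845/12 ≈ 5320.4167. The integer-valued extremum is e(T(113, 6)) = 5320, which is strictly less than the density bound 63845/12 since 6 ∤ 113 (the parts of T(113, 6) cannot all be equal).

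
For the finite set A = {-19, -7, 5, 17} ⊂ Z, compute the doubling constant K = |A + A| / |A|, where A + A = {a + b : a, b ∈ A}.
K = |A + A| / |A| = 7/4

Enumerate A + A = {a + b : a, b ∈ A}. With |A| = 4, there are |A|^2 = 16 ordered sum pairs; collecting distinct values, A + A = {-38, -26, -14, -2, 10, 22, 34}, so |A + A| = 7. Thus K = 7/4. Here |A + A| = 2|A| − 1 = 7, the minimum possible — so K = 7/4 is minimal, which holds iff A is an arithmetic progression.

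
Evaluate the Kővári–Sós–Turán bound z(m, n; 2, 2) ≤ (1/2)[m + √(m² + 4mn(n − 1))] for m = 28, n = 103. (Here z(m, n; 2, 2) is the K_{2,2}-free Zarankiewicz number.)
z(28, 103; 2, 2) ≤ (1/2)[28 + √(28² + 4·28·103·102)] = (1/2)[28 + √1177456] = 556.5532

Kővári–Sós–Turán: let r_1, ..., r_28 be the row sums and z = Σ r_i the total number of 1s. Each pair of columns can share at most one row with both entries 1 (else a 2×2 all-ones block appears), so Σ_i C(r_i, 2) ≤ C(103, 2) = 5253. By convexity Σ_i C(r_i, 2) ≥ 28·C(z/28, 2) = z(z − 28)/(2·28), giving z² − 28z − 28·103·102 ≤ 0 and hence z ≤ (1/2)[28 + √(784 + 4·294168)] = (1/2)[28 + √1177456] ≈ (1/2)(28 + 1085.1064) = 556.5532.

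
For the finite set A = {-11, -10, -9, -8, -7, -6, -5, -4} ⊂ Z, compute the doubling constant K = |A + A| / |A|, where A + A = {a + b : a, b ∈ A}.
K = |A + A| / |A| = 15/8

Enumerate A + A = {a + b : a, b ∈ A}. With |A| = 8, there are |A|^2 = 64 ordered sum pairs; collecting distinct values, A + A = {-22, -21, -20, -19, -18, -17, -16, -15, -14, -13, -12, -11, -10, -9, -8}, so |A + A| = 15. Thus K = 15/8. Here |A + A| = 2|A| − 1 = 15, the minimum possible — so K = 15/8 is minimal, which holds iff A is an arithmetic progression.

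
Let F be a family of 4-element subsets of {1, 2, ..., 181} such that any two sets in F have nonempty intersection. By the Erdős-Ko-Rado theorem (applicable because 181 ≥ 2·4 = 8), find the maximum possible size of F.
max |F| = C(180, 3) = 955860

The Erdős-Ko-Rado theorem states: for n ≥ 2k, an intersecting family of k-subsets of an n-element set has size at most C(n − 1, k − 1), with equality for 'star' families {A ⊆ [n] : |A| = k, i ∈ A} (fix an element i). For n = 181, k = 4: C(180, 3) = 955860.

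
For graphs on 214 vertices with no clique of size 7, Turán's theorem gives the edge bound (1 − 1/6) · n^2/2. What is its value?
Turán density bound = (5/6) · 214^2/2 = 57245/3 ≈ 19081.6667

Turán's theorem: ex(n, K_{r+1}) is achieved by the complete r-partite Turán graph T(n, r) with parts as balanced as possible, and is at most (1 − 1/r) · n^2/2. For r = 6, n = 214: the density bound is (5/6) · 45796/2 = 57245/3 ≈ 19081.6667. The integer-valued extremum is e(T(214, 6)) = 19081, which is strictly less than the density bound 57245/3 since 6 ∤ 214 (the parts of T(214, 6) cannot all be equal).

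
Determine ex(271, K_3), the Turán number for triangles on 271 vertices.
ex(271, K_3) = ⌊271^2/4⌋ = 18360

Mantel (1907): a triangle-free graph on n vertices has at most ⌊n^2/4⌋ edges, with equality for the complete bipartite graph K_{⌊n/2⌋, ⌈n/2⌉}. For n = 271: ⌊271^2/4⌋ = ⌊73441/4⌋ = 18360. The extremal graph is K_{135, 136}, which has 135·136 = 18360 edges.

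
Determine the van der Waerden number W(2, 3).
W(2, 3) = 9

Lower bound: the 2-colouring RRBBRRBB of {1, ..., 8} (R at positions {1, 2, 5, 6}, B at {3, 4, 7, 8}) contains no monochromatic 3-term AP, so W(2, 3) > 8. Upper bound: a case analysis on any 2-colouring of {1, ..., 9} forces such an AP. Hence W(2, 3) = 9.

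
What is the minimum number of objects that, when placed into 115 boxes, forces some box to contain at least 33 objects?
n = (33 − 1)·115 + 1 = 3681

By the generalised pigeonhole principle, to guarantee some box contains ≥ r objects we need more than (r − 1) · k objects total. Threshold: n = (r − 1) · k + 1. With r = 33 and k = 115: n = 32 · 115 + 1 = 3680 + 1 = 3681. For n = 3680 = 32 · 115, we can put exactly 32 objects in every box, avoiding 33 in any single one — so 3681 is tight.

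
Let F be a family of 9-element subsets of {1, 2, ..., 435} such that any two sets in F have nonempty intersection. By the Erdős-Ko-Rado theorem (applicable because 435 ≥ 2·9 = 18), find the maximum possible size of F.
max |F| = C(434, 8) = 29256037985248074

Erdős-Ko-Rado (1961): when n ≥ 2k, max |F| = C(n−1, k−1). The bound is attained by the star {A : i ∈ A} for any fixed i ∈ [n]. Here C(435−1, 9−1) = C(434, 8) = 29256037985248074.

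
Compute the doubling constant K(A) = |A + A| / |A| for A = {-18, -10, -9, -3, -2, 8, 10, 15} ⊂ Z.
K = |A + A| / |A| = 32/8 = 4

Enumerate A + A = {a + b : a, b ∈ A}. With |A| = 8, there are |A|^2 = 64 ordered sum pairs; collecting distinct values, A + A = {-36, -28, -27, -21, -20, -19, -18, -13, -12, -11, -10, -8, -6, -5, -4, -3, -2, -1, 0, 1, 5, 6, 7, 8, 12, 13, 16, 18, 20, 23, 25, 30}, so |A + A| = 32. Thus K = 32/8 = 4. For comparison, the minimum possible |A + A| over all 8-element sets is 2·8 − 1 = 15 (so min K = 15/8), attained only by arithmetic progressions.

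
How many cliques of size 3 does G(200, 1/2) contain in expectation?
E[# K_3] = C(200, 3) · (1/2)^C(3, 2) = 1313400 / 2^3 = 164175

For each 3-subset S of vertices (there are C(200, 3) = 1313400 such S), let X_S = 1 if S induces a K_3 (all C(3, 2) = 3 edges present). Then P(X_S = 1) = (1/2)^3 = 1/8. By linearity of expectation, E[# K_3] = C(200, 3) · (1/2)^3 = 1313400 / 8 = 164175.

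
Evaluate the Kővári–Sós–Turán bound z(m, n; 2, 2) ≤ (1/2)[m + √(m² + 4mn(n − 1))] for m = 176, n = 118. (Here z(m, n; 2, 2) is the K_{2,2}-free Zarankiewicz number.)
z(176, 118; 2, 2) ≤ (1/2)[176 + √(176² + 4·176·118·117)] = (1/2)[176 + √9750400] = 1649.2815

Kővári–Sós–Turán: let r_1, ..., r_176 be the row sums and z = Σ r_i the total number of 1s. Each pair of columns can share at most one row with both entries 1 (else a 2×2 all-ones block appears), so Σ_i C(r_i, 2) ≤ C(118, 2) = 6903. By convexity Σ_i C(r_i, 2) ≥ 176·C(z/176, 2) = z(z − 176)/(2·176), giving z² − 176z − 176·118·117 ≤ 0 and hence z ≤ (1/2)[176 + √(30976 + 4·2429856)] = (1/2)[176 + √9750400] ≈ (1/2)(176 + 3122.563) = 1649.2815.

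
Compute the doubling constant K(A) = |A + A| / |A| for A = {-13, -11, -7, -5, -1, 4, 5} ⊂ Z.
K = |A + A| / |A| = 22/7

Enumerate A + A = {a + b : a, b ∈ A}. With |A| = 7, there are |A|^2 = 49 ordered sum pairs; collecting distinct values, A + A = {-26, -24, -22, -20, -18, -16, -14, -12, -10, -9, -8, -7, -6, -3, -2, -1, 0, 3, 4, 8, 9, 10}, so |A + A| = 22. Thus K = 22/7. For comparison, the minimum possible |A + A| over all 7-element sets is 2·7 − 1 = 13 (so min K = 13/7), attained only by arithmetic progressions.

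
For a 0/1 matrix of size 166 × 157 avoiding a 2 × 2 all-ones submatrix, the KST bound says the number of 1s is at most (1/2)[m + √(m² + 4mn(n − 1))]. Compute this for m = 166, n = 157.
z(166, 157; 2, 2) ≤ (1/2)[166 + √(166² + 4·166·157·156)] = (1/2)[166 + √16290244] = 2101.0587

Kővári–Sós–Turán: let r_1, ..., r_166 be the row sums and z = Σ r_i the total number of 1s. Each pair of columns can share at most one row with both entries 1 (else a 2×2 all-ones block appears), so Σ_i C(r_i, 2) ≤ C(157, 2) = 12246. By convexity Σ_i C(r_i, 2) ≥ 166·C(z/166, 2) = z(z − 166)/(2·166), giving z² − 166z − 166·157·156 ≤ 0 and hence z ≤ (1/2)[166 + √(27556 + 4·4065672)] = (1/2)[166 + √16290244] ≈ (1/2)(166 + 4036.1174) = 2101.0587.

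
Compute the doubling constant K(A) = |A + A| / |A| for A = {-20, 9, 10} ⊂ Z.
K = |A + A| / |A| = 6/3 = 2

Enumerate A + A = {a + b : a, b ∈ A}. With |A| = 3, there are |A|^2 = 9 ordered sum pairs; collecting distinct values, A + A = {-40, -11, -10, 18, 19, 20}, so |A + A| = 6. Thus K = 6/3 = 2. For comparison, the minimum possible |A + A| over all 3-element sets is 2·3 − 1 = 5 (so min K = 5/3), attained only by arithmetic progressions.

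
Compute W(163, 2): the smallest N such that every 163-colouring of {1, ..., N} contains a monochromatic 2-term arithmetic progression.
W(163, 2) = 163 + 1 = 164

A 2-term AP is any pair of integers, so a monochromatic 2-AP exists iff some colour is used at least twice. With 163 colours, the colouring i ↦ i on {1, ..., 163} uses each colour once, avoiding any monochromatic pair, so W(163, 2) > 163. For {1, ..., 164}, pigeonhole forces two integers of the same colour, which form a monochromatic 2-AP. Hence W(163, 2) = 164.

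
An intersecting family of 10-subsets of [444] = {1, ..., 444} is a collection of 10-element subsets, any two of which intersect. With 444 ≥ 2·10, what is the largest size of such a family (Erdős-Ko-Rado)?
max |F| = C(443, 9) = 1668591560253863245

Erdős-Ko-Rado (1961): when n ≥ 2k, max |F| = C(n−1, k−1). The bound is attained by the star {A : i ∈ A} for any fixed i ∈ [n]. Here C(444−1, 10−1) = C(443, 9) = 1668591560253863245.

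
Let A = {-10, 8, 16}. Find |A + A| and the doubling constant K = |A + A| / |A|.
K = |A + A| / |A| = 6/3 = 2

Enumerate A + A = {a + b : a, b ∈ A}. With |A| = 3, there are |A|^2 = 9 ordered sum pairs; collecting distinct values, A + A = {-20, -2, 6, 16, 24, 32}, so |A + A| = 6. Thus K = 6/3 = 2. For comparison, the minimum possible |A + A| over all 3-element sets is 2·3 − 1 = 5 (so min K = 5/3), attained only by arithmetic progressions.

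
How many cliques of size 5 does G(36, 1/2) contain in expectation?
E[# K_5] = C(36, 5) · (1/2)^C(5, 2) = 376992 / 2^10 = 11781/32 = 368.15625

For each 5-subset S of vertices (there are C(36, 5) = 376992 such S), let X_S = 1 if S induces a K_5 (all C(5, 2) = 10 edges present). Then P(X_S = 1) = (1/2)^10 = 1/1024. By linearity of expectation, E[# K_5] = C(36, 5) · (1/2)^10 = 376992 / 1024 = 11781/32 = 368.15625.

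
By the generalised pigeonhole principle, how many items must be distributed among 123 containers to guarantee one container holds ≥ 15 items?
n = (15 − 1)·123 + 1 = 1723

By the generalised pigeonhole principle, to guarantee some box contains ≥ r objects we need more than (r − 1) · k objects total. Threshold: n = (r − 1) · k + 1. With r = 15 and k = 123: n = 14 · 123 + 1 = 1722 + 1 = 1723. For n = 1722 = 14 · 123, we can put exactly 14 objects in every box, avoiding 15 in any single one — so 1723 is tight.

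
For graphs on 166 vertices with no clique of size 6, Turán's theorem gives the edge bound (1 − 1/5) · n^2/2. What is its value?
Turán density bound = (4/5) · 166^2/2 = 55112/5 ≈ 11022.4

Turán's theorem: ex(n, K_{r+1}) is achieved by the complete r-partite Turán graph T(n, r) with parts as balanced as possible, and is at most (1 − 1/r) · n^2/2. For r = 5, n = 166: the density bound is (4/5) · 27556/2 = 55112/5 ≈ 11022.4. The integer-valued extremum is e(T(166, 5)) = 11022, which is strictly less than the density bound 55112/5 since 5 ∤ 166 (the parts of T(166, 5) cannot all be equal).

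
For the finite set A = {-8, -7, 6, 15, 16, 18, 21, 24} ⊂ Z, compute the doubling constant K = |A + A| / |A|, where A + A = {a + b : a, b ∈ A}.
K = |A + A| / |A| = 31/8

Enumerate A + A = {a + b : a, b ∈ A}. With |A| = 8, there are |A|^2 = 64 ordered sum pairs; collecting distinct values, A + A = {-16, -15, -14, -2, -1, 7, 8, 9, 10, 11, 12, 13, 14, 16, 17, 21, 22, 24, 27, 30, 31, 32, 33, 34, 36, 37, 39, 40, 42, 45, 48}, so |A + A| = 31. Thus K = 31/8. For comparison, the minimum possible |A + A| over all 8-element sets is 2·8 − 1 = 15 (so min K = 15/8), attained only by arithmetic progressions.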